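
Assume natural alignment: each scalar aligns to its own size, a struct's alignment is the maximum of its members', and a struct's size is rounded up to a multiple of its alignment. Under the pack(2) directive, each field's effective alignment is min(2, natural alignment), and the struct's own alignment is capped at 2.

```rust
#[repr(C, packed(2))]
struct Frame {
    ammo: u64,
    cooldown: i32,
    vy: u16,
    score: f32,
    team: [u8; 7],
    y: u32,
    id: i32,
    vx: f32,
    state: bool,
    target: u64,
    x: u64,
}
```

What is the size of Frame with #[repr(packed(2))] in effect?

56

@0: ammo [8B, align 2] → 8
@8: cooldown [4B, align 2] → 12
@12: vy [2B, align 2] → 14
@14: score [4B, align 2] → 18
@18: team [7B, align 1] → 25
+1 pad (align 2)
@26: y [4B, align 2] → 30
@30: id [4B, align 2] → 34
@34: vx [4B, align 2] → 38
@38: state [1B, align 1] → 39
+1 pad (align 2)
@40: target [8B, align 2] → 48
@48: x [8B, align 2] → 56
size 56, align 2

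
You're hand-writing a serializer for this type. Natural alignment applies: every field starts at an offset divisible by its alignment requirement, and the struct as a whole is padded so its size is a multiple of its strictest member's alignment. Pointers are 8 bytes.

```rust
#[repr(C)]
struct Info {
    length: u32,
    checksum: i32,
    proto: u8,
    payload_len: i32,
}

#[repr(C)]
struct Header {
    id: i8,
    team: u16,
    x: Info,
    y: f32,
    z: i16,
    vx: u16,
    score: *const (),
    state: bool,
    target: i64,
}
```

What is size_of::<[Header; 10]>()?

560

Info: @0: length [4B, align 4] → 4; @4: checksum [4B, align 4] → 8; @8: proto [1B, align 1] → 9; +3 pad (align 4); @12: payload_len [4B, align 4] → 16; size 16, align 4
@0: id [1B, align 1] → 1
+1 pad (align 2)
@2: team [2B, align 2] → 4
@4: x [16B, align 4] → 20
@20: y [4B, align 4] → 24
@24: z [2B, align 2] → 26
@26: vx [2B, align 2] → 28
+4 pad (align 8)
@32: score [8B, align 8] → 40
@40: state [1B, align 1] → 41
+7 pad (align 8)
@48: target [8B, align 8] → 56
size 56, align 8
array of 10: 10 × 56 = 560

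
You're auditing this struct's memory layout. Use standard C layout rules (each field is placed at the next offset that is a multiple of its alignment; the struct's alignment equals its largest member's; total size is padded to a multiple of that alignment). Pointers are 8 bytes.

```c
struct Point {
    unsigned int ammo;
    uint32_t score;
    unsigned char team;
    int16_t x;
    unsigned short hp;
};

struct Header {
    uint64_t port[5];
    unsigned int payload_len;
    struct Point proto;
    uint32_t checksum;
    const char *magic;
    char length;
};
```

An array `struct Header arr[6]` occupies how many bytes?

Point: @0: ammo [4B, align 4] → 4; @4: score [4B, align 4] → 8; @8: team [1B, align 1] → 9; +1 pad (align 2); @10: x [2B, align 2] → 12; @12: hp [2B, align 2] → 14; +2 tail pad (align 4); size 16, align 4
@0: port [40B, align 8] → 40
@40: payload_len [4B, align 4] → 44
@44: proto [16B, align 4] → 60
@60: checksum [4B, align 4] → 64
@64: magic [8B, align 8] → 72
@72: length [1B, align 1] → 73
+7 tail pad (align 8)
size 80, align 8
array of 6: 6 × 80 = 480

480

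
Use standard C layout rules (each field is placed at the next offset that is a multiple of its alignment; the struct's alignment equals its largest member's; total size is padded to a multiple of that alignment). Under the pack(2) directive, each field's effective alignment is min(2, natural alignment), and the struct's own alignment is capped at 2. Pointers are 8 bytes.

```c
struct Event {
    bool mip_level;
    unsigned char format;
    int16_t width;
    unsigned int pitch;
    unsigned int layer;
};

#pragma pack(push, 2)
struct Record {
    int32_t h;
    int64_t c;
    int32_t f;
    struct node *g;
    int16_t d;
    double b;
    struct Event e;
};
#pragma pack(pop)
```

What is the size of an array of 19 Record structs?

874

Event: mip_level at 0 (size 1, align 1) → ends 1; format at 1 (size 1, align 1) → ends 2; width at 2 (size 2, align 2) → ends 4; pitch at 4 (size 4, align 4) → ends 8; layer at 8 (size 4, align 4) → ends 12; total 12 bytes, alignment 4
h at 0 (size 4, align 2) → ends 4
c at 4 (size 8, align 2) → ends 12
f at 12 (size 4, align 2) → ends 16
g at 16 (size 8, align 2) → ends 24
d at 24 (size 2, align 2) → ends 26
b at 26 (size 8, align 2) → ends 34
e at 34 (size 12, align 2) → ends 46
total 46 bytes, alignment 2
array of 19: 19 × 46 = 874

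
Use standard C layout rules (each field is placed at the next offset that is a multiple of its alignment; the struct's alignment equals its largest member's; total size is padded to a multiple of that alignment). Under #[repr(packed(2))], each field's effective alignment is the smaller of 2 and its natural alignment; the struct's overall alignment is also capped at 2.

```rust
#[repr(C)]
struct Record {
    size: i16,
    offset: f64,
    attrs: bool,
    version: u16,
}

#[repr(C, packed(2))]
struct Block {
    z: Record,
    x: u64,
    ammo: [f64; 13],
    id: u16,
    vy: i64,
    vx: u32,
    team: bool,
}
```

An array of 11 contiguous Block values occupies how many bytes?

Record: size at 0 (size 2, align 2) → ends 2; pad 6 to align 8 for offset; offset at 8 (size 8, align 8) → ends 16; attrs at 16 (size 1, align 1) → ends 17; pad 1 to align 2 for version; version at 18 (size 2, align 2) → ends 20; tail pad 4 to reach multiple of 8; total 24 bytes, alignment 8
z at 0 (size 24, align 2) → ends 24
x at 24 (size 8, align 2) → ends 32
ammo at 32 (size 104, align 2) → ends 136
id at 136 (size 2, align 2) → ends 138
vy at 138 (size 8, align 2) → ends 146
vx at 146 (size 4, align 2) → ends 150
team at 150 (size 1, align 1) → ends 151
tail pad 1 to reach multiple of 2
total 152 bytes, alignment 2
array of 11: 11 × 152 = 1672

1672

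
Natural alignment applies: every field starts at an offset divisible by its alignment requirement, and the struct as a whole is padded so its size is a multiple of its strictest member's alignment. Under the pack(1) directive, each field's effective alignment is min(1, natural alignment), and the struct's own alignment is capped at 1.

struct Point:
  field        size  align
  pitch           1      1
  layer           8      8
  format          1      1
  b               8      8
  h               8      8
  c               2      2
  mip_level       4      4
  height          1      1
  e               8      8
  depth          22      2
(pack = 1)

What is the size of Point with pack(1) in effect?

63

0..1  pitch  (1B, 1-aligned)
1..9  layer  (8B, 1-aligned)
9..10  format  (1B, 1-aligned)
10..18  b  (8B, 1-aligned)
18..26  h  (8B, 1-aligned)
26..28  c  (2B, 1-aligned)
28..32  mip_level  (4B, 1-aligned)
32..33  height  (1B, 1-aligned)
33..41  e  (8B, 1-aligned)
41..63  depth  (22B, 1-aligned)
sizeof = 63, alignof = 1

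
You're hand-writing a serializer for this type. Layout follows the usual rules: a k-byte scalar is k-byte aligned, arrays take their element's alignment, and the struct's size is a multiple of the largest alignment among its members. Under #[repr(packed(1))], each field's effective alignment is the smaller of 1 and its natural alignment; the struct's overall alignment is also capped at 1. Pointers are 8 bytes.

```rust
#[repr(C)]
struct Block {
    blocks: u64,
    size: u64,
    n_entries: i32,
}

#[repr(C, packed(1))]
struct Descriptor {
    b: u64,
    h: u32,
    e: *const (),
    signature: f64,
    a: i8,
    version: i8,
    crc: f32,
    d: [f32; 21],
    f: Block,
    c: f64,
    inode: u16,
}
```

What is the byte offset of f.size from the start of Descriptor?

Block: blocks at 0 (size 8, align 8) → ends 8; size at 8 (size 8, align 8) → ends 16; n_entries at 16 (size 4, align 4) → ends 20; tail pad 4 to reach multiple of 8; total 24 bytes, alignment 8
b at 0 (size 8, align 1) → ends 8
h at 8 (size 4, align 1) → ends 12
e at 12 (size 8, align 1) → ends 20
signature at 20 (size 8, align 1) → ends 28
a at 28 (size 1, align 1) → ends 29
version at 29 (size 1, align 1) → ends 30
crc at 30 (size 4, align 1) → ends 34
d at 34 (size 84, align 1) → ends 118
f at 118 (size 24, align 1) → ends 142
within Block: size at 8
118 + 8 = 126

126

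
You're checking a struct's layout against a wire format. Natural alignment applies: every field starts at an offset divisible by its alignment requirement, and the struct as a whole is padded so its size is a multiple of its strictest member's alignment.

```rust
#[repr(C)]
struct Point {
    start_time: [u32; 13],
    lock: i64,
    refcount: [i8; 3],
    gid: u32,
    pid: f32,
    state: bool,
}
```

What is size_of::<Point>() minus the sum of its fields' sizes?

start_time at 0 (size 52, align 4) → ends 52
pad 4 to align 8 for lock
lock at 56 (size 8, align 8) → ends 64
refcount at 64 (size 3, align 1) → ends 67
pad 1 to align 4 for gid
gid at 68 (size 4, align 4) → ends 72
pid at 72 (size 4, align 4) → ends 76
state at 76 (size 1, align 1) → ends 77
tail pad 3 to reach multiple of 8
total 80 bytes, alignment 8
data bytes 72, size 80 → padding 8

8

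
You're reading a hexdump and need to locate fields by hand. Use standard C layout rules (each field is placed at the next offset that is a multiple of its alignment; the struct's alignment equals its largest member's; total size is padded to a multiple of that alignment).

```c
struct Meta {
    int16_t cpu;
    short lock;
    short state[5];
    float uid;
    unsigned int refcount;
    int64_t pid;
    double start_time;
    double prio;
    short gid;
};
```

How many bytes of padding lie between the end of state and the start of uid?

2

0..2  cpu  (2B, 2-aligned)
2..4  lock  (2B, 2-aligned)
4..14  state  (10B, 2-aligned)
14..16  -- padding (2B)
16..20  uid  (4B, 4-aligned)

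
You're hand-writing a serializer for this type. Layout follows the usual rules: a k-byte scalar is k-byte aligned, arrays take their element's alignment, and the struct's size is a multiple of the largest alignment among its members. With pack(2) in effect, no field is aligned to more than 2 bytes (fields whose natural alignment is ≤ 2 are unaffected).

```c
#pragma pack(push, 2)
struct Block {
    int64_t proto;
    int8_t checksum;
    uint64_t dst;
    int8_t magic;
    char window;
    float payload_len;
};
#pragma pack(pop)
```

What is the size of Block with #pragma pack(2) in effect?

@0: proto [8B, align 2] → 8
@8: checksum [1B, align 1] → 9
+1 pad (align 2)
@10: dst [8B, align 2] → 18
@18: magic [1B, align 1] → 19
@19: window [1B, align 1] → 20
@20: payload_len [4B, align 2] → 24
size 24, align 2

24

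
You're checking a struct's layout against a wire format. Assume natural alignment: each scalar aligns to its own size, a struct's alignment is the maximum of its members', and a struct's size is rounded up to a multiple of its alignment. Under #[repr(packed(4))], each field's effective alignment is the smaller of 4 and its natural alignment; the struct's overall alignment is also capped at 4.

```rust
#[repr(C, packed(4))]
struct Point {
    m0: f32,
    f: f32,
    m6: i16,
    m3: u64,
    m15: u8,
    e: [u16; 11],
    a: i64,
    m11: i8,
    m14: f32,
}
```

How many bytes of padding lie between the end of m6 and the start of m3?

m0 at 0 (size 4, align 4) → ends 4
f at 4 (size 4, align 4) → ends 8
m6 at 8 (size 2, align 2) → ends 10
pad 2 to align 4 for m3
m3 at 12 (size 8, align 4) → ends 20

2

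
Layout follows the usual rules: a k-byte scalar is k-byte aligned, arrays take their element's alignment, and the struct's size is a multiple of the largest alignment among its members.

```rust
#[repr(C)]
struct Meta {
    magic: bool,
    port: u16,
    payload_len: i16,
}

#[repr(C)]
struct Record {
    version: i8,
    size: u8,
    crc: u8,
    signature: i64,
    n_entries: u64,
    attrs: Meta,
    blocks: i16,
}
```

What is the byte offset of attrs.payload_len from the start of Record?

Meta: @0: magic [1B, align 1] → 1; +1 pad (align 2); @2: port [2B, align 2] → 4; @4: payload_len [2B, align 2] → 6; size 6, align 2
@0: version [1B, align 1] → 1
@1: size [1B, align 1] → 2
@2: crc [1B, align 1] → 3
+5 pad (align 8)
@8: signature [8B, align 8] → 16
@16: n_entries [8B, align 8] → 24
@24: attrs [6B, align 2] → 30
within Meta: payload_len at 4
24 + 4 = 28

28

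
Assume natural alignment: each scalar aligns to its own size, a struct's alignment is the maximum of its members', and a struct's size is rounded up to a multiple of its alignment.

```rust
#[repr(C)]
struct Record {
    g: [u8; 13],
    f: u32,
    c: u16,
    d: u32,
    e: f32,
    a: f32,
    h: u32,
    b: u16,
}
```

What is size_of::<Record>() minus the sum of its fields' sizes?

g at 0 (size 13, align 1) → ends 13
pad 3 to align 4 for f
f at 16 (size 4, align 4) → ends 20
c at 20 (size 2, align 2) → ends 22
pad 2 to align 4 for d
d at 24 (size 4, align 4) → ends 28
e at 28 (size 4, align 4) → ends 32
a at 32 (size 4, align 4) → ends 36
h at 36 (size 4, align 4) → ends 40
b at 40 (size 2, align 2) → ends 42
tail pad 2 to reach multiple of 4
total 44 bytes, alignment 4
data bytes 37, size 44 → padding 7

7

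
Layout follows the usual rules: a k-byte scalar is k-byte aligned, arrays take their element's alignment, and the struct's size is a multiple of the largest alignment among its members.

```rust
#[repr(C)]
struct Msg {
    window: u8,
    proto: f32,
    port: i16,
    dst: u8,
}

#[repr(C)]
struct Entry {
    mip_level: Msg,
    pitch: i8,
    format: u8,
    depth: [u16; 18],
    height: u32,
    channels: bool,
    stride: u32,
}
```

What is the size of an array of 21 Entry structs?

Msg: @0: window [1B, align 1] → 1; +3 pad (align 4); @4: proto [4B, align 4] → 8; @8: port [2B, align 2] → 10; @10: dst [1B, align 1] → 11; +1 tail pad (align 4); size 12, align 4
@0: mip_level [12B, align 4] → 12
@12: pitch [1B, align 1] → 13
@13: format [1B, align 1] → 14
@14: depth [36B, align 2] → 50
+2 pad (align 4)
@52: height [4B, align 4] → 56
@56: channels [1B, align 1] → 57
+3 pad (align 4)
@60: stride [4B, align 4] → 64
size 64, align 4
array of 21: 21 × 64 = 1344

1344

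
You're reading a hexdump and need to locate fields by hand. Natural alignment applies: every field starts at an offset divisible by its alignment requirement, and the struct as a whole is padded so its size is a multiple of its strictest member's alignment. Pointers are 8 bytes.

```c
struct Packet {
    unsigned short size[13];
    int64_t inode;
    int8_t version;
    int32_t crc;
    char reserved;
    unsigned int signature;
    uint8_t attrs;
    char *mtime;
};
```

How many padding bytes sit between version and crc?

3

size at 0 (size 26, align 2) → ends 26
pad 6 to align 8 for inode
inode at 32 (size 8, align 8) → ends 40
version at 40 (size 1, align 1) → ends 41
pad 3 to align 4 for crc
crc at 44 (size 4, align 4) → ends 48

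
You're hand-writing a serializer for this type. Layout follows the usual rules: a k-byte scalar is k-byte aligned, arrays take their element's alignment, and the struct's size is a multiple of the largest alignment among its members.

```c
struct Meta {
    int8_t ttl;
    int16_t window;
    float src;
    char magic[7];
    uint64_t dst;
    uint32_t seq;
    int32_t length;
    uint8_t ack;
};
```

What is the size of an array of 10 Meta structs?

@0: ttl [1B, align 1] → 1
+1 pad (align 2)
@2: window [2B, align 2] → 4
@4: src [4B, align 4] → 8
@8: magic [7B, align 1] → 15
+1 pad (align 8)
@16: dst [8B, align 8] → 24
@24: seq [4B, align 4] → 28
@28: length [4B, align 4] → 32
@32: ack [1B, align 1] → 33
+7 tail pad (align 8)
size 40, align 8
array of 10: 10 × 40 = 400

400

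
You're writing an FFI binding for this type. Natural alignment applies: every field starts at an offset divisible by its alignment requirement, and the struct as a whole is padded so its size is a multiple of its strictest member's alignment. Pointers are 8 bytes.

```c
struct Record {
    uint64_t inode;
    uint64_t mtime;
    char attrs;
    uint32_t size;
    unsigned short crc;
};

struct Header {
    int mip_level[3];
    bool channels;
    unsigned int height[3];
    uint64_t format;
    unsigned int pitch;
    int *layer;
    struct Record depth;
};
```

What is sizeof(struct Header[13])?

1144

Record: @0: inode [8B, align 8] → 8; @8: mtime [8B, align 8] → 16; @16: attrs [1B, align 1] → 17; +3 pad (align 4); @20: size [4B, align 4] → 24; @24: crc [2B, align 2] → 26; +6 tail pad (align 8); size 32, align 8
@0: mip_level [12B, align 4] → 12
@12: channels [1B, align 1] → 13
+3 pad (align 4)
@16: height [12B, align 4] → 28
+4 pad (align 8)
@32: format [8B, align 8] → 40
@40: pitch [4B, align 4] → 44
+4 pad (align 8)
@48: layer [8B, align 8] → 56
@56: depth [32B, align 8] → 88
size 88, align 8
array of 13: 13 × 88 = 1144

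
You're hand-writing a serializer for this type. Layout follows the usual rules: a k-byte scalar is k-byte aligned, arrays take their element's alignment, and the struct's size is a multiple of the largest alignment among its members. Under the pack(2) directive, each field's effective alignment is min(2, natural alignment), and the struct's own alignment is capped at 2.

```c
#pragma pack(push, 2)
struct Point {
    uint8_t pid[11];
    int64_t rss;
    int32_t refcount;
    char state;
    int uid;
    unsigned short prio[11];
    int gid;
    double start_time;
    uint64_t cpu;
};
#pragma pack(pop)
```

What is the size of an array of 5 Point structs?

pid at 0 (size 11, align 1) → ends 11
pad 1 to align 2 for rss
rss at 12 (size 8, align 2) → ends 20
refcount at 20 (size 4, align 2) → ends 24
state at 24 (size 1, align 1) → ends 25
pad 1 to align 2 for uid
uid at 26 (size 4, align 2) → ends 30
prio at 30 (size 22, align 2) → ends 52
gid at 52 (size 4, align 2) → ends 56
start_time at 56 (size 8, align 2) → ends 64
cpu at 64 (size 8, align 2) → ends 72
total 72 bytes, alignment 2
array of 5: 5 × 72 = 360

360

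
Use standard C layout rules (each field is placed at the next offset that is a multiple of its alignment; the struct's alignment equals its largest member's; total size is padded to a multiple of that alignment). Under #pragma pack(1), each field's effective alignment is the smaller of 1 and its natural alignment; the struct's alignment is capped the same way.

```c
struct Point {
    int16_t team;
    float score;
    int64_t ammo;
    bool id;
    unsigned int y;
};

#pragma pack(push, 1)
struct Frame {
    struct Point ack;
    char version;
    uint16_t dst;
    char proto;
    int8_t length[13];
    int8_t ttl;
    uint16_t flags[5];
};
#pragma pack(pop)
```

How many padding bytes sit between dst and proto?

0

Point: @0: team [2B, align 2] → 2; +2 pad (align 4); @4: score [4B, align 4] → 8; @8: ammo [8B, align 8] → 16; @16: id [1B, align 1] → 17; +3 pad (align 4); @20: y [4B, align 4] → 24; size 24, align 8
@0: ack [24B, align 1] → 24
@24: version [1B, align 1] → 25
@25: dst [2B, align 1] → 27
@27: proto [1B, align 1] → 28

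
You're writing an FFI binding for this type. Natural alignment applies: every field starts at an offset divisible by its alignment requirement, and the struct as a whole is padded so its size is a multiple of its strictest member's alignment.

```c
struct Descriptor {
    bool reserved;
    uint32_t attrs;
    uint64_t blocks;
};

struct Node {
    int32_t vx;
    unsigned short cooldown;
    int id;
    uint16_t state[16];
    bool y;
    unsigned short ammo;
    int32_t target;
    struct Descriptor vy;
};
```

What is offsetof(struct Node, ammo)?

Descriptor: reserved at 0 (size 1, align 1) → ends 1; pad 3 to align 4 for attrs; attrs at 4 (size 4, align 4) → ends 8; blocks at 8 (size 8, align 8) → ends 16; total 16 bytes, alignment 8
vx at 0 (size 4, align 4) → ends 4
cooldown at 4 (size 2, align 2) → ends 6
pad 2 to align 4 for id
id at 8 (size 4, align 4) → ends 12
state at 12 (size 32, align 2) → ends 44
y at 44 (size 1, align 1) → ends 45
pad 1 to align 2 for ammo
ammo at 46 (size 2, align 2) → ends 48

46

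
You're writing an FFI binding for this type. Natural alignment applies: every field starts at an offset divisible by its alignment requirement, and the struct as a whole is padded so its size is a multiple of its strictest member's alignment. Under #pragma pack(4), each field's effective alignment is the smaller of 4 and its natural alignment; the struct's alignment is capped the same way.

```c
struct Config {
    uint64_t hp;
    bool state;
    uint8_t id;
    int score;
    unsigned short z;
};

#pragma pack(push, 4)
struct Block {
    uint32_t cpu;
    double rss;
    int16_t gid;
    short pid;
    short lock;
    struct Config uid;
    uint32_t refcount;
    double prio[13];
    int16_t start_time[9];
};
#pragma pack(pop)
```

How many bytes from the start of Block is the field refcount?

Config: hp at 0 (size 8, align 8) → ends 8; state at 8 (size 1, align 1) → ends 9; id at 9 (size 1, align 1) → ends 10; pad 2 to align 4 for score; score at 12 (size 4, align 4) → ends 16; z at 16 (size 2, align 2) → ends 18; tail pad 6 to reach multiple of 8; total 24 bytes, alignment 8
cpu at 0 (size 4, align 4) → ends 4
rss at 4 (size 8, align 4) → ends 12
gid at 12 (size 2, align 2) → ends 14
pid at 14 (size 2, align 2) → ends 16
lock at 16 (size 2, align 2) → ends 18
pad 2 to align 4 for uid
uid at 20 (size 24, align 4) → ends 44
refcount at 44 (size 4, align 4) → ends 48

44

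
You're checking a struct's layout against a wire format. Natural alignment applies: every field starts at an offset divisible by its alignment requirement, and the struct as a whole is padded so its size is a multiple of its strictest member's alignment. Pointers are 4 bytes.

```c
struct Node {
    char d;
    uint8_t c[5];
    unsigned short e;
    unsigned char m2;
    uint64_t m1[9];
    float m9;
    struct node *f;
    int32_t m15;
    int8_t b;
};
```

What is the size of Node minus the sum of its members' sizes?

0..1  d  (1B, 1-aligned)
1..6  c  (5B, 1-aligned)
6..8  e  (2B, 2-aligned)
8..9  m2  (1B, 1-aligned)
9..16  -- padding (7B)
16..88  m1  (72B, 8-aligned)
88..92  m9  (4B, 4-aligned)
92..96  f  (4B, 4-aligned)
96..100  m15  (4B, 4-aligned)
100..101  b  (1B, 1-aligned)
101..104  -- tail padding (3B)
sizeof = 104, alignof = 8
data bytes 94, size 104 → padding 10

10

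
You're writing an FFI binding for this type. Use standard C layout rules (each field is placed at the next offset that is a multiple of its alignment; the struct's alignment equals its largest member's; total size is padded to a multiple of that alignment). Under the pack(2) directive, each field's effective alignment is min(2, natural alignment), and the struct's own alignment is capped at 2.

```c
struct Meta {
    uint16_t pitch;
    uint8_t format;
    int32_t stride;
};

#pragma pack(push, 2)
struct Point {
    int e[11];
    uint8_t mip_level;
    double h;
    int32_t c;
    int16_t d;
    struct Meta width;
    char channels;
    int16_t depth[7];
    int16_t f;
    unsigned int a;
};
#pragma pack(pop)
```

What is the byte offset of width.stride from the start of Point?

Meta: pitch at 0 (size 2, align 2) → ends 2; format at 2 (size 1, align 1) → ends 3; pad 1 to align 4 for stride; stride at 4 (size 4, align 4) → ends 8; total 8 bytes, alignment 4
e at 0 (size 44, align 2) → ends 44
mip_level at 44 (size 1, align 1) → ends 45
pad 1 to align 2 for h
h at 46 (size 8, align 2) → ends 54
c at 54 (size 4, align 2) → ends 58
d at 58 (size 2, align 2) → ends 60
width at 60 (size 8, align 2) → ends 68
within Meta: stride at 4
60 + 4 = 64

64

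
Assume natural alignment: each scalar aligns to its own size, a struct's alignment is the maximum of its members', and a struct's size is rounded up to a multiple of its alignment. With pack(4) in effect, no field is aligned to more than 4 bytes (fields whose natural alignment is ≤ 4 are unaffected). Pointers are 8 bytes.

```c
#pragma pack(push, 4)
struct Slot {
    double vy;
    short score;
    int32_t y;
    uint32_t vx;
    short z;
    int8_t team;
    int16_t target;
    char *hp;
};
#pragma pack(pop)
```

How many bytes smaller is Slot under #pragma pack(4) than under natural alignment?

4

natural layout:
  vy at 0 (size 8, align 8) → ends 8
  score at 8 (size 2, align 2) → ends 10
  pad 2 to align 4 for y
  y at 12 (size 4, align 4) → ends 16
  vx at 16 (size 4, align 4) → ends 20
  z at 20 (size 2, align 2) → ends 22
  team at 22 (size 1, align 1) → ends 23
  pad 1 to align 2 for target
  target at 24 (size 2, align 2) → ends 26
  pad 6 to align 8 for hp
  hp at 32 (size 8, align 8) → ends 40
  total 40 bytes, alignment 8
packed(4) layout:
  vy at 0 (size 8, align 4) → ends 8
  score at 8 (size 2, align 2) → ends 10
  pad 2 to align 4 for y
  y at 12 (size 4, align 4) → ends 16
  vx at 16 (size 4, align 4) → ends 20
  z at 20 (size 2, align 2) → ends 22
  team at 22 (size 1, align 1) → ends 23
  pad 1 to align 2 for target
  target at 24 (size 2, align 2) → ends 26
  pad 2 to align 4 for hp
  hp at 28 (size 8, align 4) → ends 36
  total 36 bytes, alignment 4
40 − 36 = 4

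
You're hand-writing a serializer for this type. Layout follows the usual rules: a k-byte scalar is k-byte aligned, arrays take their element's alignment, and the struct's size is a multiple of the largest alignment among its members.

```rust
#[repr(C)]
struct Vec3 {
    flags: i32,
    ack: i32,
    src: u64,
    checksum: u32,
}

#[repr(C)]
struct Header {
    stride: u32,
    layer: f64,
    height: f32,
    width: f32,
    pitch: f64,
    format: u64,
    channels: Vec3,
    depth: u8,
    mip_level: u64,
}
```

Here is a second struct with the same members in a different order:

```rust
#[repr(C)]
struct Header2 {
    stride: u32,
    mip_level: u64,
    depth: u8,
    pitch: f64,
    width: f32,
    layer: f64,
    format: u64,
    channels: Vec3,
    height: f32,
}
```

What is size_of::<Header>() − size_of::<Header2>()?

-8

Vec3: @0: flags [4B, align 4] → 4; @4: ack [4B, align 4] → 8; @8: src [8B, align 8] → 16; @16: checksum [4B, align 4] → 20; +4 tail pad (align 8); size 24, align 8
@0: stride [4B, align 4] → 4
+4 pad (align 8)
@8: layer [8B, align 8] → 16
@16: height [4B, align 4] → 20
@20: width [4B, align 4] → 24
@24: pitch [8B, align 8] → 32
@32: format [8B, align 8] → 40
@40: channels [24B, align 8] → 64
@64: depth [1B, align 1] → 65
+7 pad (align 8)
@72: mip_level [8B, align 8] → 80
size 80, align 8
— Header2 —
@0: stride [4B, align 4] → 4
+4 pad (align 8)
@8: mip_level [8B, align 8] → 16
@16: depth [1B, align 1] → 17
+7 pad (align 8)
@24: pitch [8B, align 8] → 32
@32: width [4B, align 4] → 36
+4 pad (align 8)
@40: layer [8B, align 8] → 48
@48: format [8B, align 8] → 56
@56: channels [24B, align 8] → 80
@80: height [4B, align 4] → 84
+4 tail pad (align 8)
size 88, align 8
80 − 88 = -8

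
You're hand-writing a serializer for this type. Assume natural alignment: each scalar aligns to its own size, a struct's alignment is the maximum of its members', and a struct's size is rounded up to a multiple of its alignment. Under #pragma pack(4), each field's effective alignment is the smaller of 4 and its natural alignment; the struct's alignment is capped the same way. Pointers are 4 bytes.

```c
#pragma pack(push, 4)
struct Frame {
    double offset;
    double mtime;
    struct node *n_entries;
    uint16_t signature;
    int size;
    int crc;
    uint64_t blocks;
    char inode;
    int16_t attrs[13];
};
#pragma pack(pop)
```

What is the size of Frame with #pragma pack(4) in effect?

68

offset at 0 (size 8, align 4) → ends 8
mtime at 8 (size 8, align 4) → ends 16
n_entries at 16 (size 4, align 4) → ends 20
signature at 20 (size 2, align 2) → ends 22
pad 2 to align 4 for size
size at 24 (size 4, align 4) → ends 28
crc at 28 (size 4, align 4) → ends 32
blocks at 32 (size 8, align 4) → ends 40
inode at 40 (size 1, align 1) → ends 41
pad 1 to align 2 for attrs
attrs at 42 (size 26, align 2) → ends 68
total 68 bytes, alignment 4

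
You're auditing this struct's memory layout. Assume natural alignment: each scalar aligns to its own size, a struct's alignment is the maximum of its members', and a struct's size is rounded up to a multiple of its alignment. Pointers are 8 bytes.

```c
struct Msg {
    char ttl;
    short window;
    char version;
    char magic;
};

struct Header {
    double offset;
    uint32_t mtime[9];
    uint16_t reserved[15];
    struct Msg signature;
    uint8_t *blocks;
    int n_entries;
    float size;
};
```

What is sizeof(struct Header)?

96

Msg: 0..1  ttl  (1B, 1-aligned); 1..2  -- padding (1B); 2..4  window  (2B, 2-aligned); 4..5  version  (1B, 1-aligned); 5..6  magic  (1B, 1-aligned); sizeof = 6, alignof = 2
0..8  offset  (8B, 8-aligned)
8..44  mtime  (36B, 4-aligned)
44..74  reserved  (30B, 2-aligned)
74..80  signature  (6B, 2-aligned)
80..88  blocks  (8B, 8-aligned)
88..92  n_entries  (4B, 4-aligned)
92..96  size  (4B, 4-aligned)
sizeof = 96, alignof = 8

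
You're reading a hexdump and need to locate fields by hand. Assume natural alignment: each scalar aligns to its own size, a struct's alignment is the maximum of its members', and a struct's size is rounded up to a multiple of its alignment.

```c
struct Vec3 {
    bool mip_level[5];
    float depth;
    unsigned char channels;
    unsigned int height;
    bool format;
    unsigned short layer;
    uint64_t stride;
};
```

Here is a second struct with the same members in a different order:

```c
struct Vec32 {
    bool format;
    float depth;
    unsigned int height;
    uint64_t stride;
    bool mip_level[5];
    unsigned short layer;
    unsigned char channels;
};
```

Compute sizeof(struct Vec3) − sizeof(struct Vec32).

0..5  mip_level  (5B, 1-aligned)
5..8  -- padding (3B)
8..12  depth  (4B, 4-aligned)
12..13  channels  (1B, 1-aligned)
13..16  -- padding (3B)
16..20  height  (4B, 4-aligned)
20..21  format  (1B, 1-aligned)
21..22  -- padding (1B)
22..24  layer  (2B, 2-aligned)
24..32  stride  (8B, 8-aligned)
sizeof = 32, alignof = 8
— Vec32 —
0..1  format  (1B, 1-aligned)
1..4  -- padding (3B)
4..8  depth  (4B, 4-aligned)
8..12  height  (4B, 4-aligned)
12..16  -- padding (4B)
16..24  stride  (8B, 8-aligned)
24..29  mip_level  (5B, 1-aligned)
29..30  -- padding (1B)
30..32  layer  (2B, 2-aligned)
32..33  channels  (1B, 1-aligned)
33..40  -- tail padding (7B)
sizeof = 40, alignof = 8
32 − 40 = -8

-8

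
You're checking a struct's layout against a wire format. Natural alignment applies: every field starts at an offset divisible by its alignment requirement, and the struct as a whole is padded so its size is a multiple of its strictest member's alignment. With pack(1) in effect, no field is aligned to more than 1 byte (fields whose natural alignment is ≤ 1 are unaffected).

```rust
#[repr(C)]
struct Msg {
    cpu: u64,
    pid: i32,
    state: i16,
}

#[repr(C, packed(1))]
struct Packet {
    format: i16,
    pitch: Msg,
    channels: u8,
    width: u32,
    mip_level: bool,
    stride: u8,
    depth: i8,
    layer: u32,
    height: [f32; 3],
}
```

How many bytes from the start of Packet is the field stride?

Msg: cpu at 0 (size 8, align 8) → ends 8; pid at 8 (size 4, align 4) → ends 12; state at 12 (size 2, align 2) → ends 14; tail pad 2 to reach multiple of 8; total 16 bytes, alignment 8
format at 0 (size 2, align 1) → ends 2
pitch at 2 (size 16, align 1) → ends 18
channels at 18 (size 1, align 1) → ends 19
width at 19 (size 4, align 1) → ends 23
mip_level at 23 (size 1, align 1) → ends 24
stride at 24 (size 1, align 1) → ends 25

24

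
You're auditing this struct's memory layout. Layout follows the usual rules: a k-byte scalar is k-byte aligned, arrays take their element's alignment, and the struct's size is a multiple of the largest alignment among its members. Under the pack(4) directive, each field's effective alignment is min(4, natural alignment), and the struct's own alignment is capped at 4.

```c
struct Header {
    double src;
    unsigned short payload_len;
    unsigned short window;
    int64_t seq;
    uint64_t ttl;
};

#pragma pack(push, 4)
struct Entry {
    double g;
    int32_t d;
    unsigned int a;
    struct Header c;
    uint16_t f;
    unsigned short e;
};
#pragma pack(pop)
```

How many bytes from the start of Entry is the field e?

Header: src at 0 (size 8, align 8) → ends 8; payload_len at 8 (size 2, align 2) → ends 10; window at 10 (size 2, align 2) → ends 12; pad 4 to align 8 for seq; seq at 16 (size 8, align 8) → ends 24; ttl at 24 (size 8, align 8) → ends 32; total 32 bytes, alignment 8
g at 0 (size 8, align 4) → ends 8
d at 8 (size 4, align 4) → ends 12
a at 12 (size 4, align 4) → ends 16
c at 16 (size 32, align 4) → ends 48
f at 48 (size 2, align 2) → ends 50
e at 50 (size 2, align 2) → ends 52

50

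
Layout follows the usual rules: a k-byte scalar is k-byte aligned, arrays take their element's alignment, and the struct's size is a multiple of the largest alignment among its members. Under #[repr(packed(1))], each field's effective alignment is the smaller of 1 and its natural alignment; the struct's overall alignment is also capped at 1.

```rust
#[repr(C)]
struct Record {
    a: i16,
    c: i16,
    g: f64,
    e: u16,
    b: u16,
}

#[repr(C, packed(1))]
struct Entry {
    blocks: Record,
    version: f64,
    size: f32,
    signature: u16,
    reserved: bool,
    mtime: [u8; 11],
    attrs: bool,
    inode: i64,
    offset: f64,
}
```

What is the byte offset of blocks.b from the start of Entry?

Record: 0..2  a  (2B, 2-aligned); 2..4  c  (2B, 2-aligned); 4..8  -- padding (4B); 8..16  g  (8B, 8-aligned); 16..18  e  (2B, 2-aligned); 18..20  b  (2B, 2-aligned); 20..24  -- tail padding (4B); sizeof = 24, alignof = 8
0..24  blocks  (24B, 1-aligned)
within Record: b at 18
0 + 18 = 18

18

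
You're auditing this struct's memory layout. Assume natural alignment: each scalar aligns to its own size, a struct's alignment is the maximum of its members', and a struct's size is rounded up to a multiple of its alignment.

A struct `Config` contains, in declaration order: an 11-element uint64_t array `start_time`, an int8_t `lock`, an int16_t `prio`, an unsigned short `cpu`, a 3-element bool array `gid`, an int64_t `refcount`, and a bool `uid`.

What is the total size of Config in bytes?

120

start_time at 0 (size 88, align 8) → ends 88
lock at 88 (size 1, align 1) → ends 89
pad 1 to align 2 for prio
prio at 90 (size 2, align 2) → ends 92
cpu at 92 (size 2, align 2) → ends 94
gid at 94 (size 3, align 1) → ends 97
pad 7 to align 8 for refcount
refcount at 104 (size 8, align 8) → ends 112
uid at 112 (size 1, align 1) → ends 113
tail pad 7 to reach multiple of 8
total 120 bytes, alignment 8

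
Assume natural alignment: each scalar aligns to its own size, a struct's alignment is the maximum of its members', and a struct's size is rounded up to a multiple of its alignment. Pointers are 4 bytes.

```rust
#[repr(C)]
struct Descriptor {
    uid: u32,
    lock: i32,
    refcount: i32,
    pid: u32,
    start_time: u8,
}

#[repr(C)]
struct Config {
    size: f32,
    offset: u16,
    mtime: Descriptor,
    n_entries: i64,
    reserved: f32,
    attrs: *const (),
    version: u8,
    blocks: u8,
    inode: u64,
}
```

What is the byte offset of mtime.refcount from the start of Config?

16

Descriptor: uid at 0 (size 4, align 4) → ends 4; lock at 4 (size 4, align 4) → ends 8; refcount at 8 (size 4, align 4) → ends 12; pid at 12 (size 4, align 4) → ends 16; start_time at 16 (size 1, align 1) → ends 17; tail pad 3 to reach multiple of 4; total 20 bytes, alignment 4
size at 0 (size 4, align 4) → ends 4
offset at 4 (size 2, align 2) → ends 6
pad 2 to align 4 for mtime
mtime at 8 (size 20, align 4) → ends 28
within Descriptor: refcount at 8
8 + 8 = 16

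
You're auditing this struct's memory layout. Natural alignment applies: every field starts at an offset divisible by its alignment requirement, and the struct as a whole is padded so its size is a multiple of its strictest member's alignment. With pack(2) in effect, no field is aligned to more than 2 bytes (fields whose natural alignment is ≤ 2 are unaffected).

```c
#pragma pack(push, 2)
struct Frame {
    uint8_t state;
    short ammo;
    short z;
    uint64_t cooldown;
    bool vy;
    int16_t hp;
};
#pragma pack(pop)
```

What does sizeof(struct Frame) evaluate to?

18 bytes

@0: state [1B, align 1] → 1
+1 pad (align 2)
@2: ammo [2B, align 2] → 4
@4: z [2B, align 2] → 6
@6: cooldown [8B, align 2] → 14
@14: vy [1B, align 1] → 15
+1 pad (align 2)
@16: hp [2B, align 2] → 18
size 18, align 2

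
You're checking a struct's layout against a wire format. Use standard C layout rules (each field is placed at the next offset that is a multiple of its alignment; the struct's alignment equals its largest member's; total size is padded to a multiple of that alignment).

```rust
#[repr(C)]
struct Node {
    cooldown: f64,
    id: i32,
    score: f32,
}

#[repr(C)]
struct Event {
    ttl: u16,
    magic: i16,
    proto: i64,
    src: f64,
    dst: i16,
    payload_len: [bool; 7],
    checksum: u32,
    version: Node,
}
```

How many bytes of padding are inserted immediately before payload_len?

0

Node: 0..8  cooldown  (8B, 8-aligned); 8..12  id  (4B, 4-aligned); 12..16  score  (4B, 4-aligned); sizeof = 16, alignof = 8
0..2  ttl  (2B, 2-aligned)
2..4  magic  (2B, 2-aligned)
4..8  -- padding (4B)
8..16  proto  (8B, 8-aligned)
16..24  src  (8B, 8-aligned)
24..26  dst  (2B, 2-aligned)
26..33  payload_len  (7B, 1-aligned)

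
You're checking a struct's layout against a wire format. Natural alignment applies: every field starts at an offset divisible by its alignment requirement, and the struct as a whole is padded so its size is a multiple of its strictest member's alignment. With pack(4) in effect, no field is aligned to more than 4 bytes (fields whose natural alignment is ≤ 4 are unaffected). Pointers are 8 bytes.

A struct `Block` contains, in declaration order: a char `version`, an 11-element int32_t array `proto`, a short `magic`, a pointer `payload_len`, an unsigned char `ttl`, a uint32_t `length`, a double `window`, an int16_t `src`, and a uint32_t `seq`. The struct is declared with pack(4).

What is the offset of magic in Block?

@0: version [1B, align 1] → 1
+3 pad (align 4)
@4: proto [44B, align 4] → 48
@48: magic [2B, align 2] → 50

48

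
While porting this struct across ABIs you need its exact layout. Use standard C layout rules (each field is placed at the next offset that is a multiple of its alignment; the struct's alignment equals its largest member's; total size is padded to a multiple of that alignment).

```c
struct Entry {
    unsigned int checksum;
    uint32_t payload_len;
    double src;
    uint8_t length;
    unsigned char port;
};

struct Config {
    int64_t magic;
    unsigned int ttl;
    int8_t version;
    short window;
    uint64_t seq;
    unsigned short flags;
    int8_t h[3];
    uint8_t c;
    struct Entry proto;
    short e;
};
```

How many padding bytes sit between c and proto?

Entry: 0..4  checksum  (4B, 4-aligned); 4..8  payload_len  (4B, 4-aligned); 8..16  src  (8B, 8-aligned); 16..17  length  (1B, 1-aligned); 17..18  port  (1B, 1-aligned); 18..24  -- tail padding (6B); sizeof = 24, alignof = 8
0..8  magic  (8B, 8-aligned)
8..12  ttl  (4B, 4-aligned)
12..13  version  (1B, 1-aligned)
13..14  -- padding (1B)
14..16  window  (2B, 2-aligned)
16..24  seq  (8B, 8-aligned)
24..26  flags  (2B, 2-aligned)
26..29  h  (3B, 1-aligned)
29..30  c  (1B, 1-aligned)
30..32  -- padding (2B)
32..56  proto  (24B, 8-aligned)

2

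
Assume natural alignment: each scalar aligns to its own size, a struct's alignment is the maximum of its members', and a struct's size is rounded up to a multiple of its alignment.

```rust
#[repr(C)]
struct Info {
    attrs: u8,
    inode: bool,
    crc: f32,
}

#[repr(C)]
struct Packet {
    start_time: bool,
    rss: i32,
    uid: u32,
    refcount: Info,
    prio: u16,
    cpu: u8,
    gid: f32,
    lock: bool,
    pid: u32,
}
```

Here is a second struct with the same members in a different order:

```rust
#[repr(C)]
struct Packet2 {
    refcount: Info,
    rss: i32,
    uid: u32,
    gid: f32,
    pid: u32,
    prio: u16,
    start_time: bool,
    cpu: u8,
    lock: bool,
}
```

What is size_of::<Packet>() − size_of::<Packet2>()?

4

Info: @0: attrs [1B, align 1] → 1; @1: inode [1B, align 1] → 2; +2 pad (align 4); @4: crc [4B, align 4] → 8; size 8, align 4
@0: start_time [1B, align 1] → 1
+3 pad (align 4)
@4: rss [4B, align 4] → 8
@8: uid [4B, align 4] → 12
@12: refcount [8B, align 4] → 20
@20: prio [2B, align 2] → 22
@22: cpu [1B, align 1] → 23
+1 pad (align 4)
@24: gid [4B, align 4] → 28
@28: lock [1B, align 1] → 29
+3 pad (align 4)
@32: pid [4B, align 4] → 36
size 36, align 4
— Packet2 —
@0: refcount [8B, align 4] → 8
@8: rss [4B, align 4] → 12
@12: uid [4B, align 4] → 16
@16: gid [4B, align 4] → 20
@20: pid [4B, align 4] → 24
@24: prio [2B, align 2] → 26
@26: start_time [1B, align 1] → 27
@27: cpu [1B, align 1] → 28
@28: lock [1B, align 1] → 29
+3 tail pad (align 4)
size 32, align 4
36 − 32 = 4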